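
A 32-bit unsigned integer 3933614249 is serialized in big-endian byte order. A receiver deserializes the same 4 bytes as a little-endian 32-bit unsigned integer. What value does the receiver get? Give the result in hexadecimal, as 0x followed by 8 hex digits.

3933614249 in 32-bit hexadecimal is 0xEA7630A9.
Stored big-endian, the bytes at ascending addresses are EA 76 30 A9.
Read back as little-endian, the first byte is least significant, giving 0xA93076EA.

0xA93076EA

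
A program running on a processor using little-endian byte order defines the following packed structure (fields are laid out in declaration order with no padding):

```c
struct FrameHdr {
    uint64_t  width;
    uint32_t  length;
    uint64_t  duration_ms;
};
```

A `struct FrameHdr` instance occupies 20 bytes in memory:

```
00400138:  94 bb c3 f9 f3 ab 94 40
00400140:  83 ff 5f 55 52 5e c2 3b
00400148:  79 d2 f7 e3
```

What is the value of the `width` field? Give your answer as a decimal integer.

4653533379336321940

`width` is the first field, at byte offset 0, occupying 8 bytes.
Bytes at offsets 0..7: 94 BB C3 F9 F3 AB 94 40.
Little-endian stores the least-significant byte at the lowest address.
Reassemble most-significant byte first: 40 94 AB F3 F9 C3 BB 94 → 0x4094ABF3F9C3BB94.
0x4094ABF3F9C3BB94 = 4653533379336321940.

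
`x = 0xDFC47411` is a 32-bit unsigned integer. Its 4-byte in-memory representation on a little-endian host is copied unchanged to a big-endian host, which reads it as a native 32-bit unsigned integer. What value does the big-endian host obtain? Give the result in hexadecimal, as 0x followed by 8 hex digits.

Stored little-endian, the bytes at ascending addresses are 11 74 C4 DF.
Read back as big-endian, the last byte is least significant, giving 0x1174C4DF.

0x1174C4DF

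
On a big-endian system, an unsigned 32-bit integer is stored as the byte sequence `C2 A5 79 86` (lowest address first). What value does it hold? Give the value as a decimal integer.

Big-endian stores the most-significant byte at the lowest address.
The bytes are already most-significant first: 0xC2A57986.
0xC2A57986 = 3265624454.

3265624454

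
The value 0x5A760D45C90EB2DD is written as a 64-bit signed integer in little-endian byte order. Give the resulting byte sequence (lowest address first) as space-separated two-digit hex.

Split into bytes (most-significant first): 5A 76 0D 45 C9 0E B2 DD.
Little-endian: lowest address holds the least-significant byte.
So at ascending addresses the bytes are DD B2 0E C9 45 0D 76 5A.

DD B2 0E C9 45 0D 76 5A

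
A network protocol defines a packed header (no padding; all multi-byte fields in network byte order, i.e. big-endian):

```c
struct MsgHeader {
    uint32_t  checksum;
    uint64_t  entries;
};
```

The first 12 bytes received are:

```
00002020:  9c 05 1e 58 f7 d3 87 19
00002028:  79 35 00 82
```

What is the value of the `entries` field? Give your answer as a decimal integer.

`entries` follows `checksum` (4 bytes), so it starts at byte offset 4 and occupies 8 bytes.
Bytes at offsets 4..11: F7 D3 87 19 79 35 00 82.
In big-endian order the high byte comes first in memory.
The bytes are already most-significant first: 0xF7D3871979350082.
0xF7D3871979350082 = 17857765490931597442.

17857765490931597442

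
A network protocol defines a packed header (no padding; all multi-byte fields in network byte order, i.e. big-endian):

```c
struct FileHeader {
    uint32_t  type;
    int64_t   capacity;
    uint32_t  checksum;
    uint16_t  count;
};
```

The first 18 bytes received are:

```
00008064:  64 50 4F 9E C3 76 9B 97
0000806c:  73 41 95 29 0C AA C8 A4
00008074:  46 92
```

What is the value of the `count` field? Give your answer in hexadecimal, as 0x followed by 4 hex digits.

`count` follows `type` (4 B), `capacity` (8 B), `checksum` (4 B), so it starts at offset 4 + 8 + 4 = 16 and occupies 2 bytes.
Bytes at offsets 16..17: 46 92.
Big-endian stores the most-significant byte at the lowest address.
The bytes are already most-significant first: 0x4692.

0x4692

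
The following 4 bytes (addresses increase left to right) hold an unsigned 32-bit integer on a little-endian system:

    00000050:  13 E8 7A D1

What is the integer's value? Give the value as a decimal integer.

3514492947

Little-endian stores the least-significant byte at the lowest address.
Reassemble most-significant byte first: D1 7A E8 13 → 0xD17AE813.
0xD17AE813 = 3514492947.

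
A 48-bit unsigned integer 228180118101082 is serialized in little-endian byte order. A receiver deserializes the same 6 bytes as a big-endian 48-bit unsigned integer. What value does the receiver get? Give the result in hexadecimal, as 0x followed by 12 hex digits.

228180118101082 in 48-bit hexadecimal is 0xCF8752E25C5A.
Stored little-endian, the bytes at ascending addresses are 5A 5C E2 52 87 CF.
Read back as big-endian, the last byte is least significant, giving 0x5A5CE25287CF.

0x5A5CE25287CF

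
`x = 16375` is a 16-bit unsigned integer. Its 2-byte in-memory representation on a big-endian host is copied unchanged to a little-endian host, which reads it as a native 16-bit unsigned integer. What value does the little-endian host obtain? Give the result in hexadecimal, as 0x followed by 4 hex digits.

0xF73F

16375 in 16-bit hexadecimal is 0x3FF7.
Stored big-endian, the bytes at ascending addresses are 3F F7.
Read back as little-endian, the first byte is least significant, giving 0xF73F.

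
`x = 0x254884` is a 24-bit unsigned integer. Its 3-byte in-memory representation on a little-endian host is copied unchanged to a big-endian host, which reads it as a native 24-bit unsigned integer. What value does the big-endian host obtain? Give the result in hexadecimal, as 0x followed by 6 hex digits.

0x844825

Stored little-endian, the bytes at ascending addresses are 84 48 25.
Read back as big-endian, the last byte is least significant, giving 0x844825.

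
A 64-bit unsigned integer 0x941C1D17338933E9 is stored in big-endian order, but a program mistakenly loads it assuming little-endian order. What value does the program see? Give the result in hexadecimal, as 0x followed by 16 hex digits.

0xE9338933171D1C94

Stored big-endian, the bytes at ascending addresses are 94 1C 1D 17 33 89 33 E9.
Read back as little-endian, the first byte is least significant, giving 0xE9338933171D1C94.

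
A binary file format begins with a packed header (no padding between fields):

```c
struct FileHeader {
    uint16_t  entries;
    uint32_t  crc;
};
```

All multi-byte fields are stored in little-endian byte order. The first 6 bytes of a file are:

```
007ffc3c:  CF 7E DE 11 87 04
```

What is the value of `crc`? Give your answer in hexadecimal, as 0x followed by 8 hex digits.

`crc` follows `entries` (2 bytes), so it starts at byte offset 2 and occupies 4 bytes.
Bytes at offsets 2..5: DE 11 87 04.
Little-endian stores the least-significant byte at the lowest address.
Reassemble most-significant byte first: 04 87 11 DE → 0x048711DE.

0x048711DE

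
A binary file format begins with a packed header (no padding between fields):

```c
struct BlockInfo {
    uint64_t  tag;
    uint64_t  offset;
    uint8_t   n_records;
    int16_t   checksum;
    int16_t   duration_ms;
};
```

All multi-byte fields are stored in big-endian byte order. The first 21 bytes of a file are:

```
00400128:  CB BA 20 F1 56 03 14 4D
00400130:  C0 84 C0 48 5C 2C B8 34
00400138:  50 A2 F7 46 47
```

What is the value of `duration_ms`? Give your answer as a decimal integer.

17991

`duration_ms` follows `tag` (8 B), `offset` (8 B), `n_records` (1 B), `checksum` (2 B), so it starts at offset 8 + 8 + 1 + 2 = 19 and occupies 2 bytes.
Bytes at offsets 19..20: 46 47.
Big-endian stores the most-significant byte at the lowest address.
The bytes are already most-significant first: 0x4647.
0x4647 = 17991.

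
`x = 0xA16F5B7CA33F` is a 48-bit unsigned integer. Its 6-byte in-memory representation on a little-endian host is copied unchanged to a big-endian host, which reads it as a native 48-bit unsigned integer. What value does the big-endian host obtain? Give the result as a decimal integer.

Stored little-endian, the bytes at ascending addresses are 3F A3 7C 5B 6F A1.
Read back as big-endian, the last byte is least significant, giving 0x3FA37C5B6FA1.
0x3FA37C5B6FA1 = 69971398586273.

69971398586273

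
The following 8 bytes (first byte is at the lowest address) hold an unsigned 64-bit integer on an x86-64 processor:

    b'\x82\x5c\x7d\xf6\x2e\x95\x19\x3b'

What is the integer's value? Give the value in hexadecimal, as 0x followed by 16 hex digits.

0x3B19952EF67D5C82

Little-endian: lowest address holds the least-significant byte.
Reassemble most-significant byte first: 3B 19 95 2E F6 7D 5C 82 → 0x3B19952EF67D5C82.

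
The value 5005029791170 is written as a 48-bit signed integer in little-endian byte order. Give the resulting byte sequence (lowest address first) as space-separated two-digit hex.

5005029791170 in hexadecimal, padded to 48 bits, is 0x048D5305D5C2.
Split into bytes (most-significant first): 04 8D 53 05 D5 C2.
Little-endian stores the least-significant byte at the lowest address.
So at ascending addresses the bytes are C2 D5 05 53 8D 04.

C2 D5 05 53 8D 04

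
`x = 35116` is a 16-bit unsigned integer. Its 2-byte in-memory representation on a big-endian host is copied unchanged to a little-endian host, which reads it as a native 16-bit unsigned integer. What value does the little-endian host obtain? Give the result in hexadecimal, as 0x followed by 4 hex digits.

0x2C89

35116 in 16-bit hexadecimal is 0x892C.
Stored big-endian, the bytes at ascending addresses are 89 2C.
Read back as little-endian, the first byte is least significant, giving 0x2C89.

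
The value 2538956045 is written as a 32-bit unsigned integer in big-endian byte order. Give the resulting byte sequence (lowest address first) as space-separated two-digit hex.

97 55 65 0D

2538956045 in hexadecimal, padded to 32 bits, is 0x9755650D.
Split into bytes (most-significant first): 97 55 65 0D.
Big-endian stores the most-significant byte at the lowest address.
So the memory order matches the most-significant-first order: 97 55 65 0D.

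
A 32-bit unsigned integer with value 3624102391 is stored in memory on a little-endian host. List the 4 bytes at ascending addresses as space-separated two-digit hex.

3624102391 in hexadecimal, padded to 32 bits, is 0xD80369F7.
Split into bytes (most-significant first): D8 03 69 F7.
Little-endian stores the least-significant byte at the lowest address.
So at ascending addresses the bytes are F7 69 03 D8.

F7 69 03 D8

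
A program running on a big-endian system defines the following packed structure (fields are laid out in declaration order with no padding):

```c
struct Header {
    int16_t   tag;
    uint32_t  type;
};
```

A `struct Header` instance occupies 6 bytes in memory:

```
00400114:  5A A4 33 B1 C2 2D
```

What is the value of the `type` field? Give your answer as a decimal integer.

867287597

`type` follows `tag` (2 bytes), so it starts at byte offset 2 and occupies 4 bytes.
Bytes at offsets 2..5: 33 B1 C2 2D.
Big-endian stores the most-significant byte at the lowest address.
The bytes are already most-significant first: 0x33B1C22D.
0x33B1C22D = 867287597.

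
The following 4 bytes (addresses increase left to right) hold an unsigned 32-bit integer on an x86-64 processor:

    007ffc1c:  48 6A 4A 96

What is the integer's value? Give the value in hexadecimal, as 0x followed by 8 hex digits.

Little-endian stores the least-significant byte at the lowest address.
Reassemble most-significant byte first: 96 4A 6A 48 → 0x964A6A48.

0x964A6A48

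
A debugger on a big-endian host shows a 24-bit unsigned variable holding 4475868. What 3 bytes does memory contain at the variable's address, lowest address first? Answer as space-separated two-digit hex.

4475868 in hexadecimal, padded to 24 bits, is 0x444BDC.
Split into bytes (most-significant first): 44 4B DC.
Big-endian: lowest address holds the most-significant byte.
So the memory order matches the most-significant-first order: 44 4B DC.

44 4B DC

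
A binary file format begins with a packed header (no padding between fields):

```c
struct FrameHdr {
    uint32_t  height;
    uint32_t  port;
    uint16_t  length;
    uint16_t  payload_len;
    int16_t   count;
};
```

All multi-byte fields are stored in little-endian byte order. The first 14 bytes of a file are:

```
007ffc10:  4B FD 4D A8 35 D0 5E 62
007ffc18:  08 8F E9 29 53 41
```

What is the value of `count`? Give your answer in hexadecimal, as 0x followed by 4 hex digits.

`count` follows `height` (4 B), `port` (4 B), `length` (2 B), `payload_len` (2 B), so it starts at offset 4 + 4 + 2 + 2 = 12 and occupies 2 bytes.
Bytes at offsets 12..13: 53 41.
In little-endian order the low byte comes first in memory.
Reassemble most-significant byte first: 41 53 → 0x4153.

0x4153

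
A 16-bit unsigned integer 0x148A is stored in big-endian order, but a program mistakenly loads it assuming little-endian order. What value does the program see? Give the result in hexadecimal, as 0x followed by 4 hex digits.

0x8A14

Stored big-endian, the bytes at ascending addresses are 14 8A.
Read back as little-endian, the first byte is least significant, giving 0x8A14.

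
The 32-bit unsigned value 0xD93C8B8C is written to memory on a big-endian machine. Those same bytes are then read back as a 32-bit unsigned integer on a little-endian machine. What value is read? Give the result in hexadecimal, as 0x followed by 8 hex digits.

Stored big-endian, the bytes at ascending addresses are D9 3C 8B 8C.
Read back as little-endian, the first byte is least significant, giving 0x8C8B3CD9.

0x8C8B3CD9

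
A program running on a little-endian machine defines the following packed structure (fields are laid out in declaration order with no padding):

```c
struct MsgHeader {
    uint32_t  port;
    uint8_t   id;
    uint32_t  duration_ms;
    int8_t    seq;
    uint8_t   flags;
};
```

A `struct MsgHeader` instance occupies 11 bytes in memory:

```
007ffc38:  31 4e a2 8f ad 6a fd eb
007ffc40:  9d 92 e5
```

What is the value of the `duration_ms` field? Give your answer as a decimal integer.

2649488746

`duration_ms` follows `port` (4 B), `id` (1 B), so it starts at offset 4 + 1 = 5 and occupies 4 bytes.
Bytes at offsets 5..8: 6A FD EB 9D.
In little-endian order the low byte comes first in memory.
Reassemble most-significant byte first: 9D EB FD 6A → 0x9DEBFD6A.
0x9DEBFD6A = 2649488746.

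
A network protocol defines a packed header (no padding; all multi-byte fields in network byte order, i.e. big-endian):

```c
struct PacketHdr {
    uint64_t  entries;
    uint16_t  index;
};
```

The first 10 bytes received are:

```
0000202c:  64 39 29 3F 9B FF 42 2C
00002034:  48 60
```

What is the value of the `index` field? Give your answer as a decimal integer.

`index` follows `entries` (8 bytes), so it starts at byte offset 8 and occupies 2 bytes.
Bytes at offsets 8..9: 48 60.
Big-endian: lowest address holds the most-significant byte.
The bytes are already most-significant first: 0x4860.
0x4860 = 18528.

18528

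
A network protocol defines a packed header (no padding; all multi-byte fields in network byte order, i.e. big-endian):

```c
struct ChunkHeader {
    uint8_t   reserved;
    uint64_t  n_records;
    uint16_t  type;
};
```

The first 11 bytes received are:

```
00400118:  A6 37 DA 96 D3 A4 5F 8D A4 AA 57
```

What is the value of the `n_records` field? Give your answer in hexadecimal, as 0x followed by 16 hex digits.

`n_records` follows `reserved` (1 byte), so it starts at byte offset 1 and occupies 8 bytes.
Bytes at offsets 1..8: 37 DA 96 D3 A4 5F 8D A4.
Big-endian stores the most-significant byte at the lowest address.
The bytes are already most-significant first: 0x37DA96D3A45F8DA4.

0x37DA96D3A45F8DA4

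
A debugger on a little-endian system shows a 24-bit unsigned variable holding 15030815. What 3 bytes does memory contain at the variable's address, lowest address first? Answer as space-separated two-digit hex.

15030815 in hexadecimal, padded to 24 bits, is 0xE55A1F.
Split into bytes (most-significant first): E5 5A 1F.
Little-endian stores the least-significant byte at the lowest address.
So at ascending addresses the bytes are 1F 5A E5.

1F 5A E5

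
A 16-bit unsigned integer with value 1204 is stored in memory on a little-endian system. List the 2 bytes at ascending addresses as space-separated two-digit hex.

1204 in hexadecimal, padded to 16 bits, is 0x04B4.
Split into bytes (most-significant first): 04 B4.
Little-endian stores the least-significant byte at the lowest address.
So at ascending addresses the bytes are B4 04.

B4 04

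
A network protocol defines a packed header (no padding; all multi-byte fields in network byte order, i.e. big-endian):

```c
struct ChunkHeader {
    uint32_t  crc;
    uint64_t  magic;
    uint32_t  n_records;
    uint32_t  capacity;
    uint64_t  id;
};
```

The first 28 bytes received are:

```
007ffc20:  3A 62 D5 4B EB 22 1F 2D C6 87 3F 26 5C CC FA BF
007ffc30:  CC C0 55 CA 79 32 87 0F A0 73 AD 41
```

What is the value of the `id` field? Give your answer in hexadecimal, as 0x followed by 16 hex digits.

`id` follows `crc` (4 B), `magic` (8 B), `n_records` (4 B), `capacity` (4 B), so it starts at offset 4 + 8 + 4 + 4 = 20 and occupies 8 bytes.
Bytes at offsets 20..27: 79 32 87 0F A0 73 AD 41.
Big-endian: lowest address holds the most-significant byte.
The bytes are already most-significant first: 0x7932870FA073AD41.

0x7932870FA073AD41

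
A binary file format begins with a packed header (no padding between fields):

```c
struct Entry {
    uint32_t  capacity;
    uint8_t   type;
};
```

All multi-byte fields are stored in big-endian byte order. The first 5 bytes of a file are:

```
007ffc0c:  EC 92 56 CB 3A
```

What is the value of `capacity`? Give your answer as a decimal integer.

3969013451

`capacity` is the first field, at byte offset 0, occupying 4 bytes.
Bytes at offsets 0..3: EC 92 56 CB.
In big-endian order the high byte comes first in memory.
The bytes are already most-significant first: 0xEC9256CB.
0xEC9256CB = 3969013451.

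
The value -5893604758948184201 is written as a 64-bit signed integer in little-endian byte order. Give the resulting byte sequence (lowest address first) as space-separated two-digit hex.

77 7F 57 88 B2 B5 35 AE

Two's complement of -5893604758948184201 in 64 bits: 5893604758948184201 = 0x51CA4A4D77A88089; invert → 0xAE35B5B288577F76; add 1 → 0xAE35B5B288577F77.
Split into bytes (most-significant first): AE 35 B5 B2 88 57 7F 77.
Little-endian: lowest address holds the least-significant byte.
So at ascending addresses the bytes are 77 7F 57 88 B2 B5 35 AE.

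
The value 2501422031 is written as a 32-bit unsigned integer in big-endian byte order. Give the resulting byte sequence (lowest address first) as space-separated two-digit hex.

2501422031 in hexadecimal, padded to 32 bits, is 0x9518ABCF.
Split into bytes (most-significant first): 95 18 AB CF.
Big-endian: lowest address holds the most-significant byte.
So the memory order matches the most-significant-first order: 95 18 AB CF.

95 18 AB CF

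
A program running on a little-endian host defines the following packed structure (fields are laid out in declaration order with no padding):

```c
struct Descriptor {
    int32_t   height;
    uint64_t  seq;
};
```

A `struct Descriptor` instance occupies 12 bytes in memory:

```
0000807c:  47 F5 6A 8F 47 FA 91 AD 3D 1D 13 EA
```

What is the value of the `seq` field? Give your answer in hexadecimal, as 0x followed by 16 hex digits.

0xEA131D3DAD91FA47

`seq` follows `height` (4 bytes), so it starts at byte offset 4 and occupies 8 bytes.
Bytes at offsets 4..11: 47 FA 91 AD 3D 1D 13 EA.
Little-endian: lowest address holds the least-significant byte.
Reassemble most-significant byte first: EA 13 1D 3D AD 91 FA 47 → 0xEA131D3DAD91FA47.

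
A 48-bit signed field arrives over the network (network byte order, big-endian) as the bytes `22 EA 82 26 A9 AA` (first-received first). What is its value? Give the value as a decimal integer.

38390601263530

In big-endian order the high byte comes first in memory.
The bytes are already most-significant first: 0x22EA8226A9AA.
0x22EA8226A9AA = 38390601263530.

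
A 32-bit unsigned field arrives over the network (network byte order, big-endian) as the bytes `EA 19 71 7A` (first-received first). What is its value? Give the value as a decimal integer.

3927535994

Big-endian: lowest address holds the most-significant byte.
The bytes are already most-significant first: 0xEA19717A.
0xEA19717A = 3927535994.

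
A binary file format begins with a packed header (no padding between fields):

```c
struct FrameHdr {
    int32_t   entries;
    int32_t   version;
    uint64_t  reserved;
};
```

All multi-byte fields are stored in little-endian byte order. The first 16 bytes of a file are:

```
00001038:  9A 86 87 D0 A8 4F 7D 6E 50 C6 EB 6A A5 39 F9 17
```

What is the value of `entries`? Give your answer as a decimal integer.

-796424550

`entries` is the first field, at byte offset 0, occupying 4 bytes.
Bytes at offsets 0..3: 9A 86 87 D0.
Little-endian: lowest address holds the least-significant byte.
Reassemble most-significant byte first: D0 87 86 9A → 0xD087869A.
Top bit is set, so as a signed 32-bit value this is 0xD087869A − 2^32 = -796424550.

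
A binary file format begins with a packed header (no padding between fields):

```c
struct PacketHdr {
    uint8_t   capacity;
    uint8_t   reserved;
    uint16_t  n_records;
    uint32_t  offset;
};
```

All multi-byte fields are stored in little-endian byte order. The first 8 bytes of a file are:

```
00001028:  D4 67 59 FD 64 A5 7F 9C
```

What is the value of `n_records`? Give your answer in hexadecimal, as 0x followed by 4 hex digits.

`n_records` follows `capacity` (1 B), `reserved` (1 B), so it starts at offset 1 + 1 = 2 and occupies 2 bytes.
Bytes at offsets 2..3: 59 FD.
Little-endian: lowest address holds the least-significant byte.
Reassemble most-significant byte first: FD 59 → 0xFD59.

0xFD59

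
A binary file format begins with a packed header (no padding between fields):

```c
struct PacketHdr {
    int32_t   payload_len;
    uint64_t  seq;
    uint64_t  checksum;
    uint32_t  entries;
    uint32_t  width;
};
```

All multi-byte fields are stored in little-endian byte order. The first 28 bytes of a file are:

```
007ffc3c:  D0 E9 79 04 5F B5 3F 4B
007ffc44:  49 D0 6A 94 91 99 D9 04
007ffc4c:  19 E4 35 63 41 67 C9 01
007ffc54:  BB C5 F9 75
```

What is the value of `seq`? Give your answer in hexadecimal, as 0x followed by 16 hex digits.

0x946AD0494B3FB55F

`seq` follows `payload_len` (4 bytes), so it starts at byte offset 4 and occupies 8 bytes.
Bytes at offsets 4..11: 5F B5 3F 4B 49 D0 6A 94.
Little-endian stores the least-significant byte at the lowest address.
Reassemble most-significant byte first: 94 6A D0 49 4B 3F B5 5F → 0x946AD0494B3FB55F.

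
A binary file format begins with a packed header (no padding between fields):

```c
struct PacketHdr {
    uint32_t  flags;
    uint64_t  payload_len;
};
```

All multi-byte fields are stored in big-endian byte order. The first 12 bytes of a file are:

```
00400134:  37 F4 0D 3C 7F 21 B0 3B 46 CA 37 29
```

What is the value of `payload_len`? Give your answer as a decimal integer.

`payload_len` follows `flags` (4 bytes), so it starts at byte offset 4 and occupies 8 bytes.
Bytes at offsets 4..11: 7F 21 B0 3B 46 CA 37 29.
In big-endian order the high byte comes first in memory.
The bytes are already most-significant first: 0x7F21B03B46CA3729.
0x7F21B03B46CA3729 = 9160796885685516073.

9160796885685516073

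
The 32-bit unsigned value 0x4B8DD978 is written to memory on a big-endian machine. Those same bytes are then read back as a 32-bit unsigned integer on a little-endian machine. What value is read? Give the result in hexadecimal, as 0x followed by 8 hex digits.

0x78D98D4B

Stored big-endian, the bytes at ascending addresses are 4B 8D D9 78.
Read back as little-endian, the first byte is least significant, giving 0x78D98D4B.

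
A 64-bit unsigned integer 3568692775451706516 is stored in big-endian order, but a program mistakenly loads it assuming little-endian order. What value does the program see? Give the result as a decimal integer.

10683749879882942001

3568692775451706516 in 64-bit hexadecimal is 0x31868B2BE94D4494.
Stored big-endian, the bytes at ascending addresses are 31 86 8B 2B E9 4D 44 94.
Read back as little-endian, the first byte is least significant, giving 0x94444DE92B8B8631.
0x94444DE92B8B8631 = 10683749879882942001.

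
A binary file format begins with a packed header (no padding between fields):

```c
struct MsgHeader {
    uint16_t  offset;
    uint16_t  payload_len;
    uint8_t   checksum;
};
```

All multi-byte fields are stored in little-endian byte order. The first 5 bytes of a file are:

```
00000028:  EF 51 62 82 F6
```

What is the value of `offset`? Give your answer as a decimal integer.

`offset` is the first field, at byte offset 0, occupying 2 bytes.
Bytes at offsets 0..1: EF 51.
Little-endian: lowest address holds the least-significant byte.
Reassemble most-significant byte first: 51 EF → 0x51EF.
0x51EF = 20975.

20975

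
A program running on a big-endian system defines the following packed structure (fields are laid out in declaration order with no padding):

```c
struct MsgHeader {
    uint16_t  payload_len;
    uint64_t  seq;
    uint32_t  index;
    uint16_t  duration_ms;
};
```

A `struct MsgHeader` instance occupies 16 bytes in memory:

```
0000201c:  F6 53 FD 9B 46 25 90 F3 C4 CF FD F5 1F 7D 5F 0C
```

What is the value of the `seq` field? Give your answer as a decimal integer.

`seq` follows `payload_len` (2 bytes), so it starts at byte offset 2 and occupies 8 bytes.
Bytes at offsets 2..9: FD 9B 46 25 90 F3 C4 CF.
Big-endian stores the most-significant byte at the lowest address.
The bytes are already most-significant first: 0xFD9B462590F3C4CF.
0xFD9B462590F3C4CF = 18274277040145548495.

18274277040145548495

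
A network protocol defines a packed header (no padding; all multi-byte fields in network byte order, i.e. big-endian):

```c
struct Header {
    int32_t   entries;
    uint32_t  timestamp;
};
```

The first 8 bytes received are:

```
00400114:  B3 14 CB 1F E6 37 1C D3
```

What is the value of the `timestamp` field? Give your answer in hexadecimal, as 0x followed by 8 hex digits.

0xE6371CD3

`timestamp` follows `entries` (4 bytes), so it starts at byte offset 4 and occupies 4 bytes.
Bytes at offsets 4..7: E6 37 1C D3.
Big-endian: lowest address holds the most-significant byte.
The bytes are already most-significant first: 0xE6371CD3.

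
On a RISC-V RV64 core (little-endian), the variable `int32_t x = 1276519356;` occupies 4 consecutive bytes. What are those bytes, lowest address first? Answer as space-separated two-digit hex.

BC 23 16 4C

1276519356 in hexadecimal, padded to 32 bits, is 0x4C1623BC.
Split into bytes (most-significant first): 4C 16 23 BC.
Little-endian: lowest address holds the least-significant byte.
So at ascending addresses the bytes are BC 23 16 4C.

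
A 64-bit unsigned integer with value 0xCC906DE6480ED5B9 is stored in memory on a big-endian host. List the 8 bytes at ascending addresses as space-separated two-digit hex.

CC 90 6D E6 48 0E D5 B9

Split into bytes (most-significant first): CC 90 6D E6 48 0E D5 B9.
Big-endian stores the most-significant byte at the lowest address.
So the memory order matches the most-significant-first order: CC 90 6D E6 48 0E D5 B9.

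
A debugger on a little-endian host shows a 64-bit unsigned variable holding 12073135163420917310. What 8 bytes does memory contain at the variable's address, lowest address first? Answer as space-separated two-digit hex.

12073135163420917310 in hexadecimal, padded to 64 bits, is 0xA78C647704FB3E3E.
Split into bytes (most-significant first): A7 8C 64 77 04 FB 3E 3E.
Little-endian stores the least-significant byte at the lowest address.
So at ascending addresses the bytes are 3E 3E FB 04 77 64 8C A7.

3E 3E FB 04 77 64 8C A7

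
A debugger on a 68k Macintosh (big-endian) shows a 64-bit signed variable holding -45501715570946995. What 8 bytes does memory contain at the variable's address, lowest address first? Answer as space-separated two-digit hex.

Two's complement of -45501715570946995 in 64 bits: 45501715570946995 = 0x00A1A791B946F3B3; invert → 0xFF5E586E46B90C4C; add 1 → 0xFF5E586E46B90C4D.
Split into bytes (most-significant first): FF 5E 58 6E 46 B9 0C 4D.
Big-endian: lowest address holds the most-significant byte.
So the memory order matches the most-significant-first order: FF 5E 58 6E 46 B9 0C 4D.

FF 5E 58 6E 46 B9 0C 4D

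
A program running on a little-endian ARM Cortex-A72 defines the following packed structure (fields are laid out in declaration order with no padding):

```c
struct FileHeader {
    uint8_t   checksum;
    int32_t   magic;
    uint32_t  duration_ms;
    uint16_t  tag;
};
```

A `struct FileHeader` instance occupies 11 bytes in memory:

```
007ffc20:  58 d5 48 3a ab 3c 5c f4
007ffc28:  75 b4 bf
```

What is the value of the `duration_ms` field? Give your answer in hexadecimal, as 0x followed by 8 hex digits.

0x75F45C3C

`duration_ms` follows `checksum` (1 B), `magic` (4 B), so it starts at offset 1 + 4 = 5 and occupies 4 bytes.
Bytes at offsets 5..8: 3C 5C F4 75.
In little-endian order the low byte comes first in memory.
Reassemble most-significant byte first: 75 F4 5C 3C → 0x75F45C3C.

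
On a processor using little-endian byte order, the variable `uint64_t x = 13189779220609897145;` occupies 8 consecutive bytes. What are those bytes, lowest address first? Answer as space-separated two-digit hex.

13189779220609897145 in hexadecimal, padded to 64 bits, is 0xB70B8251964812B9.
Split into bytes (most-significant first): B7 0B 82 51 96 48 12 B9.
Little-endian: lowest address holds the least-significant byte.
So at ascending addresses the bytes are B9 12 48 96 51 82 0B B7.

B9 12 48 96 51 82 0B B7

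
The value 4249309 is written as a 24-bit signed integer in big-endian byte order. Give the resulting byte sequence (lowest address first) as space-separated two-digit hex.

4249309 in hexadecimal, padded to 24 bits, is 0x40D6DD.
Split into bytes (most-significant first): 40 D6 DD.
Big-endian: lowest address holds the most-significant byte.
So the memory order matches the most-significant-first order: 40 D6 DD.

40 D6 DD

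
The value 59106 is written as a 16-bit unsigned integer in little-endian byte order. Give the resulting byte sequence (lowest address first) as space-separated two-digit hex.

E2 E6

59106 in hexadecimal, padded to 16 bits, is 0xE6E2.
Split into bytes (most-significant first): E6 E2.
Little-endian stores the least-significant byte at the lowest address.
So at ascending addresses the bytes are E2 E6.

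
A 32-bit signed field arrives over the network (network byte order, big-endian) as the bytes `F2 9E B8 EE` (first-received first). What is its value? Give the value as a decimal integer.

In big-endian order the high byte comes first in memory.
The bytes are already most-significant first: 0xF29EB8EE.
Top bit is set, so as a signed 32-bit value this is 0xF29EB8EE − 2^32 = -224478994.

-224478994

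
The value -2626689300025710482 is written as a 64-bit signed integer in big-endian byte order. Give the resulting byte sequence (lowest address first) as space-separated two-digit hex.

Two's complement of -2626689300025710482 in 64 bits: 2626689300025710482 = 0x2473E000675A1792; invert → 0xDB8C1FFF98A5E86D; add 1 → 0xDB8C1FFF98A5E86E.
Split into bytes (most-significant first): DB 8C 1F FF 98 A5 E8 6E.
Big-endian stores the most-significant byte at the lowest address.
So the memory order matches the most-significant-first order: DB 8C 1F FF 98 A5 E8 6E.

DB 8C 1F FF 98 A5 E8 6E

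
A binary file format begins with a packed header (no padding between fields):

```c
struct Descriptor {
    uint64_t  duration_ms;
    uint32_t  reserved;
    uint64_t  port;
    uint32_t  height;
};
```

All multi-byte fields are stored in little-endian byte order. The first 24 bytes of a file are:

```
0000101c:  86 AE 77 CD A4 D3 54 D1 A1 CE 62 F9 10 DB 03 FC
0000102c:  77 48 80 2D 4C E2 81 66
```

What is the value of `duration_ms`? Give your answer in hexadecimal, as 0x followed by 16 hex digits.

0xD154D3A4CD77AE86

`duration_ms` is the first field, at byte offset 0, occupying 8 bytes.
Bytes at offsets 0..7: 86 AE 77 CD A4 D3 54 D1.
In little-endian order the low byte comes first in memory.
Reassemble most-significant byte first: D1 54 D3 A4 CD 77 AE 86 → 0xD154D3A4CD77AE86.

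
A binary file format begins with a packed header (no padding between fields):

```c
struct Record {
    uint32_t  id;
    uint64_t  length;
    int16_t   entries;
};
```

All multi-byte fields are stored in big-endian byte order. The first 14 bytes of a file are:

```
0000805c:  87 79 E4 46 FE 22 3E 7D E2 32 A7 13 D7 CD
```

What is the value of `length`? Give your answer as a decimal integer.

18312267745228662547

`length` follows `id` (4 bytes), so it starts at byte offset 4 and occupies 8 bytes.
Bytes at offsets 4..11: FE 22 3E 7D E2 32 A7 13.
In big-endian order the high byte comes first in memory.
The bytes are already most-significant first: 0xFE223E7DE232A713.
0xFE223E7DE232A713 = 18312267745228662547.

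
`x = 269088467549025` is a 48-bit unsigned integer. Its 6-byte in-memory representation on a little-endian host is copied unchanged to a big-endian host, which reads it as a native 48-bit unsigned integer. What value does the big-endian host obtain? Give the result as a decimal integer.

107183140945140

269088467549025 in 48-bit hexadecimal is 0xF4BC0A857B61.
Stored little-endian, the bytes at ascending addresses are 61 7B 85 0A BC F4.
Read back as big-endian, the last byte is least significant, giving 0x617B850ABCF4.
0x617B850ABCF4 = 107183140945140.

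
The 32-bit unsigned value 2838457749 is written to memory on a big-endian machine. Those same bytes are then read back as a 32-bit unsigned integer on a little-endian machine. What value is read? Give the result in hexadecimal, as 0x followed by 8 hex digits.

0x956D2FA9

2838457749 in 32-bit hexadecimal is 0xA92F6D95.
Stored big-endian, the bytes at ascending addresses are A9 2F 6D 95.
Read back as little-endian, the first byte is least significant, giving 0x956D2FA9.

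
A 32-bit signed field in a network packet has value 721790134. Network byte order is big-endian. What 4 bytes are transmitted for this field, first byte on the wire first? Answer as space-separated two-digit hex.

2B 05 A4 B6

721790134 in hexadecimal, padded to 32 bits, is 0x2B05A4B6.
Split into bytes (most-significant first): 2B 05 A4 B6.
In big-endian order the high byte comes first in memory.
So the memory order matches the most-significant-first order: 2B 05 A4 B6.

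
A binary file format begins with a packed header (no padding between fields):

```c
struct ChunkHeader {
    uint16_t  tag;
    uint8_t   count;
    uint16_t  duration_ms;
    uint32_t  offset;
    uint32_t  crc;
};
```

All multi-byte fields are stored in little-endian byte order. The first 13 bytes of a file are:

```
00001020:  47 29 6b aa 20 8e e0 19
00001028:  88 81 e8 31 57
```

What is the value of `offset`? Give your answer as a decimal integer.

2283397262

`offset` follows `tag` (2 B), `count` (1 B), `duration_ms` (2 B), so it starts at offset 2 + 1 + 2 = 5 and occupies 4 bytes.
Bytes at offsets 5..8: 8E E0 19 88.
In little-endian order the low byte comes first in memory.
Reassemble most-significant byte first: 88 19 E0 8E → 0x8819E08E.
0x8819E08E = 2283397262.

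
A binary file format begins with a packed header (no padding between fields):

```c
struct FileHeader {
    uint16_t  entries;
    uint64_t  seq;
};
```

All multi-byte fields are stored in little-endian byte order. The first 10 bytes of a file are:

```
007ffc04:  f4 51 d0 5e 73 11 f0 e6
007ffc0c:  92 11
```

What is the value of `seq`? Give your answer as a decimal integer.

`seq` follows `entries` (2 bytes), so it starts at byte offset 2 and occupies 8 bytes.
Bytes at offsets 2..9: D0 5E 73 11 F0 E6 92 11.
Little-endian: lowest address holds the least-significant byte.
Reassemble most-significant byte first: 11 92 E6 F0 11 73 5E D0 → 0x1192E6F011735ED0.
0x1192E6F011735ED0 = 1266328364003843792.

1266328364003843792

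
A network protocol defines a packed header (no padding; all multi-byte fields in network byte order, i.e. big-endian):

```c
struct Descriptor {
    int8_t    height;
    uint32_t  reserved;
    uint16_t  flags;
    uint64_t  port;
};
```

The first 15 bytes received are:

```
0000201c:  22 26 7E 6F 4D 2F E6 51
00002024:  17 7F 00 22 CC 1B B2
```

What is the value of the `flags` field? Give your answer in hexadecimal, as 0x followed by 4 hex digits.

`flags` follows `height` (1 B), `reserved` (4 B), so it starts at offset 1 + 4 = 5 and occupies 2 bytes.
Bytes at offsets 5..6: 2F E6.
Big-endian: lowest address holds the most-significant byte.
The bytes are already most-significant first: 0x2FE6.

0x2FE6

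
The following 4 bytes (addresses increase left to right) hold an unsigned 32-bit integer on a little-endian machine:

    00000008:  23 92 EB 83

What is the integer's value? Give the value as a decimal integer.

2213253667

Little-endian: lowest address holds the least-significant byte.
Reassemble most-significant byte first: 83 EB 92 23 → 0x83EB9223.
0x83EB9223 = 2213253667.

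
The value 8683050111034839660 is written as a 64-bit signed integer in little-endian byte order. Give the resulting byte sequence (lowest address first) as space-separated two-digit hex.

8683050111034839660 in hexadecimal, padded to 64 bits, is 0x788064123B25D26C.
Split into bytes (most-significant first): 78 80 64 12 3B 25 D2 6C.
Little-endian: lowest address holds the least-significant byte.
So at ascending addresses the bytes are 6C D2 25 3B 12 64 80 78.

6C D2 25 3B 12 64 80 78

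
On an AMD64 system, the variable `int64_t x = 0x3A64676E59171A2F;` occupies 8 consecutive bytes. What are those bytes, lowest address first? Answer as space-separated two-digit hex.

2F 1A 17 59 6E 67 64 3A

Split into bytes (most-significant first): 3A 64 67 6E 59 17 1A 2F.
Little-endian: lowest address holds the least-significant byte.
So at ascending addresses the bytes are 2F 1A 17 59 6E 67 64 3A.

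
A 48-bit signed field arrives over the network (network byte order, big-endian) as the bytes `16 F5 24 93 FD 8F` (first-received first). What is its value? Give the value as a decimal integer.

25242136477071

Big-endian stores the most-significant byte at the lowest address.
The bytes are already most-significant first: 0x16F52493FD8F.
0x16F52493FD8F = 25242136477071.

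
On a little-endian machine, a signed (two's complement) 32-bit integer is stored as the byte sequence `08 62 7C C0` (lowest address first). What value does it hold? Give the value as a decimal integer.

In little-endian order the low byte comes first in memory.
Reassemble most-significant byte first: C0 7C 62 08 → 0xC07C6208.
Top bit is set, so as a signed 32-bit value this is 0xC07C6208 − 2^32 = -1065590264.

-1065590264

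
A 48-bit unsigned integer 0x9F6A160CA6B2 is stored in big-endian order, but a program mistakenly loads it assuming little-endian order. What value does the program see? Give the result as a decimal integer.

Stored big-endian, the bytes at ascending addresses are 9F 6A 16 0C A6 B2.
Read back as little-endian, the first byte is least significant, giving 0xB2A60C166A9F.
0xB2A60C166A9F = 196426237110943.

196426237110943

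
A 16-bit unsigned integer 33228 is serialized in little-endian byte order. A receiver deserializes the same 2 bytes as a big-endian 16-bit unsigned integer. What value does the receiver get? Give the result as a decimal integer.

52353

33228 in 16-bit hexadecimal is 0x81CC.
Stored little-endian, the bytes at ascending addresses are CC 81.
Read back as big-endian, the last byte is least significant, giving 0xCC81.
0xCC81 = 52353.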